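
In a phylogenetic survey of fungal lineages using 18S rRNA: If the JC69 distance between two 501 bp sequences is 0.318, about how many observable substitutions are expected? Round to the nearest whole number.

130

Invert JC69: p = (3/4)(1 − e^(−4d/3)) = 0.75 × (1 − e^(-0.424)) = 0.75 × (1 − 0.654424) = 0.259182.
Expected differing sites = pL ≈ 0.259182 × 501 = 129.850182 ≈ 130.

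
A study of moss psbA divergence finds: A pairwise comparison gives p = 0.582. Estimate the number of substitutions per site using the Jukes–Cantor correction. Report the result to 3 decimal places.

d = −(3/4) ln(1 − 4p/3) = −0.75 ln(1 − 0.776) = −0.75 ln(0.224)
  = −0.75 × (-1.496109) = 1.122082 substitutions/site.

1.122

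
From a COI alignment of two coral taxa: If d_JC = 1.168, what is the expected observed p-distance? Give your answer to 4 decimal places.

0.5920

p = (3/4)(1 − e^(−4d/3)) = 0.75 × (1 − e^(-1.557333)) = 0.75 × (1 − 0.210697) = 0.591977.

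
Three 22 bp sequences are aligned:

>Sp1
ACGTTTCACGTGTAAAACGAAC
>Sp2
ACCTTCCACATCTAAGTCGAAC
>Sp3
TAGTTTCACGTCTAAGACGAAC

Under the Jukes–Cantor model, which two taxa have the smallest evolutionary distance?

Sp1 and Sp3

Sp1–Sp2: 6/22 differ, p = 0.273, d = 0.339.
Sp1–Sp3: 4/22 differ, p = 0.182, d = 0.208.
Sp2–Sp3: 6/22 differ, p = 0.273, d = 0.339.
The smallest distance is between Sp1 and Sp3.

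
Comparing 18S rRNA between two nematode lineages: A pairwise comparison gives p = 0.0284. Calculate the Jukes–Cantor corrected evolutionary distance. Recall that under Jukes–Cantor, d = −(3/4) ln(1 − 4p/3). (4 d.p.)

0.0290

d = −(3/4) ln(1 − 4p/3) = −0.75 ln(1 − 0.037867) = −0.75 ln(0.962133)
  = −0.75 × (-0.038603) = 0.028952 substitutions/site.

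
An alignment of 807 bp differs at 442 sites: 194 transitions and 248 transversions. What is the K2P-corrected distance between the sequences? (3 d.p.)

1.014

P = 194/807 ≈ 0.240397 and Q = 248/807 ≈ 0.307311.
Under the Kimura two-parameter model, d = −½ ln(1 − 2P − Q) − ¼ ln(1 − 2Q).
1 − 2P − Q = 0.211895, giving −½ ln(0.211895) = 0.775832.
1 − 2Q = 0.385378, giving −¼ ln(0.385378) = 0.238383.
d = 0.775832 + 0.238383 = 1.014215.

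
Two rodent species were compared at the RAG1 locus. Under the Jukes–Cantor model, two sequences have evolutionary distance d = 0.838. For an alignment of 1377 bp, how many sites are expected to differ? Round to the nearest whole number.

695

Invert JC69: p = (3/4)(1 − e^(−4d/3)) = 0.75 × (1 − e^(-1.117333)) = 0.75 × (1 − 0.327151) = 0.504637.
Expected differing sites = pL ≈ 0.504637 × 1377 = 694.885149 ≈ 695.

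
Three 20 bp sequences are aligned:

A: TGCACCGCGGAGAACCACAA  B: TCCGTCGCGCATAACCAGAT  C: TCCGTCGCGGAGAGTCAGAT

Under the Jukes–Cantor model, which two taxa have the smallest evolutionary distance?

B and C

A–B: 7/20 differ, p = 0.350, d = 0.471.
A–C: 7/20 differ, p = 0.350, d = 0.471.
B–C: 4/20 differ, p = 0.200, d = 0.233.
The smallest distance is between B and C.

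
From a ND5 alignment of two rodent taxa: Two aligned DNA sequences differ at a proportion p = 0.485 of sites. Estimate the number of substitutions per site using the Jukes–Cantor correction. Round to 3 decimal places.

0.780

d = −(3/4) ln(1 − 4p/3) = −0.75 ln(1 − 0.646667) = −0.75 ln(0.353333)
  = −0.75 × (-1.040344) = 0.780258 substitutions/site.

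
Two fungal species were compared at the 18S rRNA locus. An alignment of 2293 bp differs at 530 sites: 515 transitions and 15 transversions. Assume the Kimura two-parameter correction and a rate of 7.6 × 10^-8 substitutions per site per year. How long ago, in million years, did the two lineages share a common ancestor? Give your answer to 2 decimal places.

2.02

P = 515/2293 ≈ 0.224597 and Q = 15/2293 ≈ 0.006542.
Under the Kimura two-parameter model, d = −½ ln(1 − 2P − Q) − ¼ ln(1 − 2Q).
1 − 2P − Q = 0.544264, giving −½ ln(0.544264) = 0.304160.
1 − 2Q = 0.986916, giving −¼ ln(0.986916) = 0.003293.
d = 0.304160 + 0.003293 = 0.307453.
Under a molecular clock d = 2μt, so t = d/(2μ) = 0.307453 / (2 × 7.6 × 10^-8) = 2.02 million years.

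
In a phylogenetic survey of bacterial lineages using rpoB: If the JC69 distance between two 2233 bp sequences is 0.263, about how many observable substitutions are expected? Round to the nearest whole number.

Invert JC69: p = (3/4)(1 − e^(−4d/3)) = 0.75 × (1 − e^(-0.350667)) = 0.75 × (1 − 0.704218) = 0.221837.
Expected differing sites = pL ≈ 0.221837 × 2233 = 495.362021 ≈ 495.

495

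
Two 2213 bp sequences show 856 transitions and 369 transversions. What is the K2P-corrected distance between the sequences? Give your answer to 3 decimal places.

P = 856/2213 ≈ 0.386805 and Q = 369/2213 ≈ 0.166742.
Under the Kimura two-parameter model, d = −½ ln(1 − 2P − Q) − ¼ ln(1 − 2Q).
1 − 2P − Q = 0.059648, giving −½ ln(0.059648) = 1.409647.
1 − 2Q = 0.666516, giving −¼ ln(0.666516) = 0.101423.
d = 1.409647 + 0.101423 = 1.511070.

1.511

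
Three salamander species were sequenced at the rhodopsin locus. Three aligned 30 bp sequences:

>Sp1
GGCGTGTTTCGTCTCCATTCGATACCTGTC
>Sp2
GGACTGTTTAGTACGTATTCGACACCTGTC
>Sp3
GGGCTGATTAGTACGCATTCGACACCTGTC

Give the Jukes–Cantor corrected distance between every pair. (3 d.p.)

d(Sp1,Sp2) = 0.330, d(Sp1,Sp3) = 0.330, d(Sp2,Sp3) = 0.107

Sp1–Sp2: 8/30 sites differ → p ≈ 0.266667, d = −0.75 ln(1 − 0.355556) = 0.329526 ≈ 0.330.
Sp1–Sp3: 8/30 sites differ → p ≈ 0.266667, d = −0.75 ln(1 − 0.355556) = 0.329526 ≈ 0.330.
Sp2–Sp3: 3/30 sites differ → p = 0.1, d = −0.75 ln(1 − 0.133333) = 0.107325 ≈ 0.107.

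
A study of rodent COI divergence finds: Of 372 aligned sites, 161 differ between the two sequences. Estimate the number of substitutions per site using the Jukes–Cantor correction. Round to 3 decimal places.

p = 161/372 ≈ 0.432796.
d = −(3/4) ln(1 − 4p/3) = −0.75 ln(1 − 0.577061) = −0.75 ln(0.422939)
  = −0.75 × (-0.860527) = 0.645395 substitutions/site.

0.645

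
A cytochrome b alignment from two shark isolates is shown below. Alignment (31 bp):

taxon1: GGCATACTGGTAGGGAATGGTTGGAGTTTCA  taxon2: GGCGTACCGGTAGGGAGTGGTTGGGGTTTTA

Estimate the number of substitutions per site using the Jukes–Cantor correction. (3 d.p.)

The sequences differ at 5 of 31 sites (4, 8, 17, 25, 30), so p = 5/31 ≈ 0.16129.
d = −(3/4) ln(1 − 4p/3) = −0.75 ln(1 − 0.215053) = −0.75 ln(0.784947)
  = −0.75 × (-0.242139) = 0.181604 substitutions/site.

0.182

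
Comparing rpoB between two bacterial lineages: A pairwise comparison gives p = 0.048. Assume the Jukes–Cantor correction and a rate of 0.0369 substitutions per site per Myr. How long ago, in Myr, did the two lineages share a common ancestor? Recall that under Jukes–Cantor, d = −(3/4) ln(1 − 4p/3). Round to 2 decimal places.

d = −(3/4) ln(1 − 4p/3) = −0.75 ln(1 − 0.064) = −0.75 ln(0.936)
  = −0.75 × (-0.066140) = 0.049605 substitutions/site.
Under a molecular clock d = 2μt, so t = d/(2μ) = 0.049605 / (2 × 0.0369) = 0.67 Myr.

0.67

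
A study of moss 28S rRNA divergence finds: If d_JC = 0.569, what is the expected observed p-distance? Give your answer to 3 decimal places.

0.399

p = (3/4)(1 − e^(−4d/3)) = 0.75 × (1 − e^(-0.758667)) = 0.75 × (1 − 0.468290) = 0.398783.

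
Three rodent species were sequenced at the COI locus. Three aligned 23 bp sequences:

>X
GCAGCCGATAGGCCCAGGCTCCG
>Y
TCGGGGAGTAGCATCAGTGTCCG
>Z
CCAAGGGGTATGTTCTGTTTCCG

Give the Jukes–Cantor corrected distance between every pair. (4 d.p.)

d(X,Y) = 0.7614, d(X,Z) = 0.7614, d(Y,Z) = 0.5532

X–Y: 11/23 sites differ → p ≈ 0.478261, d = −0.75 ln(1 − 0.637681) = 0.761423 ≈ 0.7614.
X–Z: 11/23 sites differ → p ≈ 0.478261, d = −0.75 ln(1 − 0.637681) = 0.761423 ≈ 0.7614.
Y–Z: 9/23 sites differ → p ≈ 0.391304, d = −0.75 ln(1 − 0.521739) = 0.553199 ≈ 0.5532.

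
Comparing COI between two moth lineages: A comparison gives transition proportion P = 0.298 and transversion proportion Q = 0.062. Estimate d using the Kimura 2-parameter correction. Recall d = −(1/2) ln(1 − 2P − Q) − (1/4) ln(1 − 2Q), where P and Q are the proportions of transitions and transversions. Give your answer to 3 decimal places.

0.570

Under the Kimura two-parameter model, d = −½ ln(1 − 2P − Q) − ¼ ln(1 − 2Q).
1 − 2P − Q = 0.342, giving −½ ln(0.342) = 0.536472.
1 − 2Q = 0.876, giving −¼ ln(0.876) = 0.033097.
d = 0.536472 + 0.033097 = 0.569569.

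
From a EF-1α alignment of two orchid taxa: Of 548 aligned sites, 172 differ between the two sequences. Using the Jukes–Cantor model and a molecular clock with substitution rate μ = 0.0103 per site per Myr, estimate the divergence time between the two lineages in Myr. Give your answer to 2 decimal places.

p = 172/548 ≈ 0.313869.
d = −(3/4) ln(1 − 4p/3) = −0.75 ln(1 − 0.418492) = −0.75 ln(0.581508)
  = −0.75 × (-0.542131) = 0.406598 substitutions/site.
Under a molecular clock d = 2μt, so t = d/(2μ) = 0.406598 / (2 × 0.0103) = 19.74 Myr.

19.74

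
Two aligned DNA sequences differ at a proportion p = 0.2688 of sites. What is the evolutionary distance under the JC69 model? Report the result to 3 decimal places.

0.333

d = −(3/4) ln(1 − 4p/3) = −0.75 ln(1 − 0.3584) = −0.75 ln(0.6416)
  = −0.75 × (-0.443790) = 0.332843 substitutions/site.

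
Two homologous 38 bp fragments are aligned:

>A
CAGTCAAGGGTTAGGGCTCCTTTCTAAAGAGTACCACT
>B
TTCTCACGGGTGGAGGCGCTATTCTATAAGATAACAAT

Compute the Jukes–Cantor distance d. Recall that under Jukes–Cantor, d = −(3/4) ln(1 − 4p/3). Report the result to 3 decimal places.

The sequences differ at 16 of 38 sites, so p = 16/38 ≈ 0.421053.
d = −(3/4) ln(1 − 4p/3) = −0.75 ln(1 − 0.561404) = −0.75 ln(0.438596)
  = −0.75 × (-0.824177) = 0.618133 substitutions/site.

0.618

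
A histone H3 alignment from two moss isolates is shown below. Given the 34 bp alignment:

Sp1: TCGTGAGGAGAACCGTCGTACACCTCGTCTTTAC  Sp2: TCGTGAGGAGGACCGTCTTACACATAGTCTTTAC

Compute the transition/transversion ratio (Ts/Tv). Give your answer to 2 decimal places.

Transitions are A↔G and C↔T; transversions are all other mismatches.
Transitions: 1. Transversions: 3.
R = 1/3 = 0.333333… ≈ 0.33 (to 2 d.p.).

0.33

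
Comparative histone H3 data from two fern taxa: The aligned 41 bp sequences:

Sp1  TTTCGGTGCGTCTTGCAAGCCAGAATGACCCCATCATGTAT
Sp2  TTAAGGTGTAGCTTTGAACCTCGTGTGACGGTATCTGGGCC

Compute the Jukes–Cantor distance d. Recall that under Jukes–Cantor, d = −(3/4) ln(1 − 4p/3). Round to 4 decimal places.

The sequences differ at 20 of 41 sites, so p = 20/41 ≈ 0.487805.
d = −(3/4) ln(1 − 4p/3) = −0.75 ln(1 − 0.650407) = −0.75 ln(0.349593)
  = −0.75 × (-1.050986) = 0.788240 substitutions/site.

0.7882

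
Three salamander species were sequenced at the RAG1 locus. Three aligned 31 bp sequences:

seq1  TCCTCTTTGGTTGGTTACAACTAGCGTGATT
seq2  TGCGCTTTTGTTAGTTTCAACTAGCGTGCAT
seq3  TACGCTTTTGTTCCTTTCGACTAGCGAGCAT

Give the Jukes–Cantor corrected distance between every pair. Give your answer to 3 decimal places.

d(seq1,seq2) = 0.269, d(seq1,seq3) = 0.422, d(seq2,seq3) = 0.182

seq1–seq2: 7/31 sites differ → p ≈ 0.225806, d = −0.75 ln(1 − 0.301075) = 0.268659 ≈ 0.269.
seq1–seq3: 10/31 sites differ → p ≈ 0.322581, d = −0.75 ln(1 − 0.430108) = 0.421731 ≈ 0.422.
seq2–seq3: 5/31 sites differ → p ≈ 0.16129, d = −0.75 ln(1 − 0.215053) = 0.181604 ≈ 0.182.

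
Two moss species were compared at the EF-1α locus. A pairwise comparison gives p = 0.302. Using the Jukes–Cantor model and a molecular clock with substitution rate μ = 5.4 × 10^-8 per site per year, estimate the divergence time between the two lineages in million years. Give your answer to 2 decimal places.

3.58

d = −(3/4) ln(1 − 4p/3) = −0.75 ln(1 − 0.402667) = −0.75 ln(0.597333)
  = −0.75 × (-0.515281) = 0.386461 substitutions/site.
Under a molecular clock d = 2μt, so t = d/(2μ) = 0.386461 / (2 × 5.4 × 10^-8) = 3.58 million years.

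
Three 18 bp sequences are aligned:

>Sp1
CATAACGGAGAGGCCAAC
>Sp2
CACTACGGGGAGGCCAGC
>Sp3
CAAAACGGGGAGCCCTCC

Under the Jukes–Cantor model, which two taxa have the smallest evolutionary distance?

Sp1 and Sp2

Sp1–Sp2: 4/18 differ, p = 0.222, d = 0.264.
Sp1–Sp3: 5/18 differ, p = 0.278, d = 0.347.
Sp2–Sp3: 5/18 differ, p = 0.278, d = 0.347.
The smallest distance is between Sp1 and Sp2.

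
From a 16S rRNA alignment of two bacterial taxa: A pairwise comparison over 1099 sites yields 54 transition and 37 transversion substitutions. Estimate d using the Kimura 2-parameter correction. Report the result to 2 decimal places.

0.09

P = 54/1099 ≈ 0.049136 and Q = 37/1099 ≈ 0.033667.
Under the Kimura two-parameter model, d = −½ ln(1 − 2P − Q) − ¼ ln(1 − 2Q).
1 − 2P − Q = 0.868061, giving −½ ln(0.868061) = 0.070747.
1 − 2Q = 0.932666, giving −¼ ln(0.932666) = 0.017427.
d = 0.070747 + 0.017427 = 0.088174.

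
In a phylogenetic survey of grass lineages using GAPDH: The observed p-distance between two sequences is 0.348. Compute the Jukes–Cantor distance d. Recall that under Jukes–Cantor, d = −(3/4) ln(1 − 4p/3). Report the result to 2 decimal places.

0.47

d = −(3/4) ln(1 − 4p/3) = −0.75 ln(1 − 0.464) = −0.75 ln(0.536)
  = −0.75 × (-0.623621) = 0.467716 substitutions/site.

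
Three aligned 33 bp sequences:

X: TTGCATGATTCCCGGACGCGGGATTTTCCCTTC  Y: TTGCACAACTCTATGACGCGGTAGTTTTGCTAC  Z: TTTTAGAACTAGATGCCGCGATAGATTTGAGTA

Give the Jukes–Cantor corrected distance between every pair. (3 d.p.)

X–Y: 11/33 sites differ → p ≈ 0.333333, d = −0.75 ln(1 − 0.444444) = 0.440839 ≈ 0.441.
X–Z: 19/33 sites differ → p ≈ 0.575758, d = −0.75 ln(1 − 0.767677) = 1.094720 ≈ 1.095.
Y–Z: 12/33 sites differ → p ≈ 0.363636, d = −0.75 ln(1 − 0.484848) = 0.497470 ≈ 0.497.

d(X,Y) = 0.441, d(X,Z) = 1.095, d(Y,Z) = 0.497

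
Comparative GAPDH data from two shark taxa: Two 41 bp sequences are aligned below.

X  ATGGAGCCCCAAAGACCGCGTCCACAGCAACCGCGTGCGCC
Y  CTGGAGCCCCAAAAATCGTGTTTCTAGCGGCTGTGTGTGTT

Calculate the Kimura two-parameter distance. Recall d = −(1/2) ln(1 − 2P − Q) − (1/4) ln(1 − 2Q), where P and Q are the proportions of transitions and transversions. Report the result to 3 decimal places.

0.600

Of 41 sites, 13 differences are transitions and 2 are transversions, so P = 13/41 ≈ 0.317073 and Q = 2/41 ≈ 0.04878.
Under the Kimura two-parameter model, d = −½ ln(1 − 2P − Q) − ¼ ln(1 − 2Q).
1 − 2P − Q = 0.317074, giving −½ ln(0.317074) = 0.574310.
1 − 2Q = 0.90244, giving −¼ ln(0.90244) = 0.025663.
d = 0.574310 + 0.025663 = 0.599973.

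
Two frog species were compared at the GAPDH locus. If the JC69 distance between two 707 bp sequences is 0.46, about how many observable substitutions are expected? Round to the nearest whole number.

243

Invert JC69: p = (3/4)(1 − e^(−4d/3)) = 0.75 × (1 − e^(-0.613333)) = 0.75 × (1 − 0.541543) = 0.343843.
Expected differing sites = pL ≈ 0.343843 × 707 = 243.097001 ≈ 243.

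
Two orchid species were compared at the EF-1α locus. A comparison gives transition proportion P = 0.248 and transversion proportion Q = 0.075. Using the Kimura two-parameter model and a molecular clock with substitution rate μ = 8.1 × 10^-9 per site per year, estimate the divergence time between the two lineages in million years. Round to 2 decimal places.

Under the Kimura two-parameter model, d = −½ ln(1 − 2P − Q) − ¼ ln(1 − 2Q).
1 − 2P − Q = 0.429, giving −½ ln(0.429) = 0.423149.
1 − 2Q = 0.85, giving −¼ ln(0.85) = 0.040630.
d = 0.423149 + 0.040630 = 0.463779.
Under a molecular clock d = 2μt, so t = d/(2μ) = 0.463779 / (2 × 8.1 × 10^-9) = 28.63 million years.

28.63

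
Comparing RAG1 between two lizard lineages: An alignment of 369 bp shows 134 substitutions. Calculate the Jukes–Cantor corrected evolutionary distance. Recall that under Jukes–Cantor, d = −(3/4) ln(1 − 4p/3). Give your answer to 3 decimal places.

0.497

p = 134/369 ≈ 0.363144.
d = −(3/4) ln(1 − 4p/3) = −0.75 ln(1 − 0.484192) = −0.75 ln(0.515808)
  = −0.75 × (-0.662021) = 0.496516 substitutions/site.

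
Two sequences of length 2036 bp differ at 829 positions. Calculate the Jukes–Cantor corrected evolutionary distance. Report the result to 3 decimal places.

0.587

p = 829/2036 ≈ 0.407171.
d = −(3/4) ln(1 − 4p/3) = −0.75 ln(1 − 0.542895) = −0.75 ln(0.457105)
  = −0.75 × (-0.782842) = 0.587132 substitutions/site.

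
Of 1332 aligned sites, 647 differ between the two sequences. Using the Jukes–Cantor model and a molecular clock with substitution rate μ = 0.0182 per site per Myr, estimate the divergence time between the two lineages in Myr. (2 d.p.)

p = 647/1332 ≈ 0.485736.
d = −(3/4) ln(1 − 4p/3) = −0.75 ln(1 − 0.647648) = −0.75 ln(0.352352)
  = −0.75 × (-1.043125) = 0.782344 substitutions/site.
Under a molecular clock d = 2μt, so t = d/(2μ) = 0.782344 / (2 × 0.0182) = 21.49 Myr.

21.49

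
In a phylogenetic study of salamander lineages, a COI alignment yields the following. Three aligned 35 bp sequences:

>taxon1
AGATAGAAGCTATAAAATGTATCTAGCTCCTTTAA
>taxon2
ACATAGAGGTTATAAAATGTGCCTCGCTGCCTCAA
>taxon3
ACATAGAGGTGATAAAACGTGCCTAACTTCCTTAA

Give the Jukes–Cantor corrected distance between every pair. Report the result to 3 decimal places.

taxon1–taxon2: 9/35 sites differ → p ≈ 0.257143, d = −0.75 ln(1 − 0.342857) = 0.314890 ≈ 0.315.
taxon1–taxon3: 10/35 sites differ → p ≈ 0.285714, d = −0.75 ln(1 − 0.380952) = 0.359679 ≈ 0.360.
taxon2–taxon3: 6/35 sites differ → p ≈ 0.171429, d = −0.75 ln(1 − 0.228572) = 0.194634 ≈ 0.195.

d(taxon1,taxon2) = 0.315, d(taxon1,taxon3) = 0.360, d(taxon2,taxon3) = 0.195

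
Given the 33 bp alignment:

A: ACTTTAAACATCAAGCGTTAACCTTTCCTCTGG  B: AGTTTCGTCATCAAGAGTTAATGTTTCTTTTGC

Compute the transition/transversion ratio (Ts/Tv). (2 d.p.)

Transitions are A↔G and C↔T; transversions are all other mismatches.
Transitions: 4. Transversions: 6.
R = 4/6 = 0.666666… ≈ 0.67 (to 2 d.p.).

0.67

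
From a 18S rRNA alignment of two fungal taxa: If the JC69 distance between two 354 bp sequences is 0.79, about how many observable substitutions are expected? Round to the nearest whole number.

173

Invert JC69: p = (3/4)(1 − e^(−4d/3)) = 0.75 × (1 − e^(-1.053333)) = 0.75 × (1 − 0.348773) = 0.488420.
Expected differing sites = pL ≈ 0.488420 × 354 = 172.90068 ≈ 173.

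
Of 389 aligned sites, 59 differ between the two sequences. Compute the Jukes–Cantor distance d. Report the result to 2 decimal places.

p = 59/389 ≈ 0.151671.
d = −(3/4) ln(1 − 4p/3) = −0.75 ln(1 − 0.202228) = −0.75 ln(0.797772)
  = −0.75 × (-0.225932) = 0.169449 substitutions/site.

0.17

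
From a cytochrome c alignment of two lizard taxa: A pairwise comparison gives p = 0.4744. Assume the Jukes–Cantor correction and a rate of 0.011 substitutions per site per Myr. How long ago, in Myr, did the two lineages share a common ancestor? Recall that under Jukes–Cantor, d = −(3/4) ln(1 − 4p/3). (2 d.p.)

d = −(3/4) ln(1 − 4p/3) = −0.75 ln(1 − 0.632533) = −0.75 ln(0.367467)
  = −0.75 × (-1.001122) = 0.750842 substitutions/site.
Under a molecular clock d = 2μt, so t = d/(2μ) = 0.750842 / (2 × 0.011) = 34.13 Myr.

34.13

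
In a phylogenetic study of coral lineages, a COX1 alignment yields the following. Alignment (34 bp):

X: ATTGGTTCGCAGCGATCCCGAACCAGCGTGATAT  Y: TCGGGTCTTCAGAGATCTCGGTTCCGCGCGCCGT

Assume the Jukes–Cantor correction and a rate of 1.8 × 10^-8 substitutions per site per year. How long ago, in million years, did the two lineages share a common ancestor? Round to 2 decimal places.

20.57

The sequences differ at 16 of 34 sites, so p = 16/34 ≈ 0.470588.
d = −(3/4) ln(1 − 4p/3) = −0.75 ln(1 − 0.627451) = −0.75 ln(0.372549)
  = −0.75 × (-0.987387) = 0.740540 substitutions/site.
Under a molecular clock d = 2μt, so t = d/(2μ) = 0.740540 / (2 × 1.8 × 10^-8) = 20.57 million years.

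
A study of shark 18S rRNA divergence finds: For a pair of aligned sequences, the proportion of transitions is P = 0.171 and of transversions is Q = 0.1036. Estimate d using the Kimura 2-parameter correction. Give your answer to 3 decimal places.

Under the Kimura two-parameter model, d = −½ ln(1 − 2P − Q) − ¼ ln(1 − 2Q).
1 − 2P − Q = 0.5544, giving −½ ln(0.5544) = 0.294934.
1 − 2Q = 0.7928, giving −¼ ln(0.7928) = 0.058046.
d = 0.294934 + 0.058046 = 0.352980.

0.353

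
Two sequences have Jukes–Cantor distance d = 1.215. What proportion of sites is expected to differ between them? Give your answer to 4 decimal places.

p = (3/4)(1 − e^(−4d/3)) = 0.75 × (1 − e^(-1.62)) = 0.75 × (1 − 0.197899) = 0.601576.

0.6016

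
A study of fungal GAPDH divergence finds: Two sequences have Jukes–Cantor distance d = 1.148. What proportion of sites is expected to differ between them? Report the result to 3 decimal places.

p = (3/4)(1 − e^(−4d/3)) = 0.75 × (1 − e^(-1.530667)) = 0.75 × (1 − 0.216391) = 0.587707.

0.588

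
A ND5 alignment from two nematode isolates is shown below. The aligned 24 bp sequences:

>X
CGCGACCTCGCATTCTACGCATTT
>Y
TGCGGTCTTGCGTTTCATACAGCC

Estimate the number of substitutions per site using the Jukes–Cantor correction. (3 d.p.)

The sequences differ at 12 of 24 sites, so p = 12/24 = 0.5.
d = −(3/4) ln(1 − 4p/3) = −0.75 ln(1 − 0.666667) = −0.75 ln(0.333333)
  = −0.75 × (-1.098613) = 0.823960 substitutions/site.

0.824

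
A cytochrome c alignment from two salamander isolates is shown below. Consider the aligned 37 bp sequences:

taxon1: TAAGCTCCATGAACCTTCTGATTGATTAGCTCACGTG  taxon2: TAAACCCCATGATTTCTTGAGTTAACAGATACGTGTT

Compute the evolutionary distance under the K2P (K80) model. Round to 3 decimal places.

Of 37 sites, 15 differences are transitions and 5 are transversions, so P = 15/37 ≈ 0.405405 and Q = 5/37 ≈ 0.135135.
Under the Kimura two-parameter model, d = −½ ln(1 − 2P − Q) − ¼ ln(1 − 2Q).
1 − 2P − Q = 0.054055, giving −½ ln(0.054055) = 1.458877.
1 − 2Q = 0.72973, giving −¼ ln(0.72973) = 0.078770.
d = 1.458877 + 0.078770 = 1.537647.

1.538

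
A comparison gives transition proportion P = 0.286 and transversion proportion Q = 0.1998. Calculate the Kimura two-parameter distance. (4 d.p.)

Under the Kimura two-parameter model, d = −½ ln(1 − 2P − Q) − ¼ ln(1 − 2Q).
1 − 2P − Q = 0.2282, giving −½ ln(0.2282) = 0.738766.
1 − 2Q = 0.6004, giving −¼ ln(0.6004) = 0.127540.
d = 0.738766 + 0.127540 = 0.866306.

0.8663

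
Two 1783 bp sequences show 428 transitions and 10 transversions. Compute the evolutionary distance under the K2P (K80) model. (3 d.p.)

P = 428/1783 ≈ 0.240045 and Q = 10/1783 ≈ 0.005609.
Under the Kimura two-parameter model, d = −½ ln(1 − 2P − Q) − ¼ ln(1 − 2Q).
1 − 2P − Q = 0.514301, giving −½ ln(0.514301) = 0.332473.
1 − 2Q = 0.988782, giving −¼ ln(0.988782) = 0.002820.
d = 0.332473 + 0.002820 = 0.335293.

0.335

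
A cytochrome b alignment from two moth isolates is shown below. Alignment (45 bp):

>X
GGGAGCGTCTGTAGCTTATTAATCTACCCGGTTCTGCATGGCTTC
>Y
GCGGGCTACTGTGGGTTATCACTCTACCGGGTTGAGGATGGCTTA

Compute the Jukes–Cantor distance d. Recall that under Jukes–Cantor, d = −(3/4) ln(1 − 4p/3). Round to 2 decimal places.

0.36

The sequences differ at 13 of 45 sites, so p = 13/45 ≈ 0.288889.
d = −(3/4) ln(1 − 4p/3) = −0.75 ln(1 − 0.385185) = −0.75 ln(0.614815)
  = −0.75 × (-0.486434) = 0.364826 substitutions/site.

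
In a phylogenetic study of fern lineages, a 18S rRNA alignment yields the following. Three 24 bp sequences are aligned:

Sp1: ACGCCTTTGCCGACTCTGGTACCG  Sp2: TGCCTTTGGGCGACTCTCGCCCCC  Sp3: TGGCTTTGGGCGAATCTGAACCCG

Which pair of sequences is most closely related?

Sp2 and Sp3

Sp1–Sp2: 10/24 differ, p = 0.417, d = 0.608.
Sp1–Sp3: 9/24 differ, p = 0.375, d = 0.520.
Sp2–Sp3: 6/24 differ, p = 0.250, d = 0.304.
The smallest distance is between Sp2 and Sp3.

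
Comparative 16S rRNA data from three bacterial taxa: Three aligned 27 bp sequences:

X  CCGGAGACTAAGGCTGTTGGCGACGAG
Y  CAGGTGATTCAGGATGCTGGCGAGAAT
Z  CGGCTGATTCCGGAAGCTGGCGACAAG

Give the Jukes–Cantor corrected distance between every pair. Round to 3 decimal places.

X–Y: 9/27 sites differ → p ≈ 0.333333, d = −0.75 ln(1 − 0.444444) = 0.440839 ≈ 0.441.
X–Z: 10/27 sites differ → p ≈ 0.37037, d = −0.75 ln(1 − 0.493827) = 0.510658 ≈ 0.511.
Y–Z: 6/27 sites differ → p ≈ 0.222222, d = −0.75 ln(1 − 0.296296) = 0.263548 ≈ 0.264.

d(X,Y) = 0.441, d(X,Z) = 0.511, d(Y,Z) = 0.264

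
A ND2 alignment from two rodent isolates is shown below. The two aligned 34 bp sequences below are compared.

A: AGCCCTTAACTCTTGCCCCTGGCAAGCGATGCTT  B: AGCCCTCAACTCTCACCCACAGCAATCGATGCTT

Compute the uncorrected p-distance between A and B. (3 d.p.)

0.206

The sequences differ at 7 of 34 positions (sites 7, 14, 15, 19, 20, 21, 26).
p = 7/34 = 0.205882… ≈ 0.206 (to 3 d.p.).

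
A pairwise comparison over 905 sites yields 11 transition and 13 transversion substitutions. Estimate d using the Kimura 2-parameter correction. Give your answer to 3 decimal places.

P = 11/905 ≈ 0.012155 and Q = 13/905 ≈ 0.014365.
Under the Kimura two-parameter model, d = −½ ln(1 − 2P − Q) − ¼ ln(1 − 2Q).
1 − 2P − Q = 0.961325, giving −½ ln(0.961325) = 0.019721.
1 − 2Q = 0.97127, giving −¼ ln(0.97127) = 0.007288.
d = 0.019721 + 0.007288 = 0.027009.

0.027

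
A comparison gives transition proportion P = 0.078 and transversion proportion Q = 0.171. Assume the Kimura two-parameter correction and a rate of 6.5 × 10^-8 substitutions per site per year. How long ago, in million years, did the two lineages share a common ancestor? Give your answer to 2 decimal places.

2.33

Under the Kimura two-parameter model, d = −½ ln(1 − 2P − Q) − ¼ ln(1 − 2Q).
1 − 2P − Q = 0.673, giving −½ ln(0.673) = 0.198005.
1 − 2Q = 0.658, giving −¼ ln(0.658) = 0.104638.
d = 0.198005 + 0.104638 = 0.302643.
Under a molecular clock d = 2μt, so t = d/(2μ) = 0.302643 / (2 × 6.5 × 10^-8) = 2.33 million years.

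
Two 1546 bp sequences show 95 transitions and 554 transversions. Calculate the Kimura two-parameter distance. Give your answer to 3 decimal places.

0.643

P = 95/1546 ≈ 0.061449 and Q = 554/1546 ≈ 0.358344.
Under the Kimura two-parameter model, d = −½ ln(1 − 2P − Q) − ¼ ln(1 − 2Q).
1 − 2P − Q = 0.518758, giving −½ ln(0.518758) = 0.328159.
1 − 2Q = 0.283312, giving −¼ ln(0.283312) = 0.315302.
d = 0.328159 + 0.315302 = 0.643461.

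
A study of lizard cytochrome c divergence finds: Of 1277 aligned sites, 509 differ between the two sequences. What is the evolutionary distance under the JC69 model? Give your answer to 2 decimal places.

0.57

p = 509/1277 ≈ 0.39859.
d = −(3/4) ln(1 − 4p/3) = −0.75 ln(1 − 0.531453) = −0.75 ln(0.468547)
  = −0.75 × (-0.758119) = 0.568589 substitutions/site.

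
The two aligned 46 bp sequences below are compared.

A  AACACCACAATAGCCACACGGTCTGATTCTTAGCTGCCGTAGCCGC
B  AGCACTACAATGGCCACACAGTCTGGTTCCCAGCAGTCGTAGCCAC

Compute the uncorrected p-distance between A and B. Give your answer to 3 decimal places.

The sequences differ at 10 of 46 positions (sites 2, 6, 12, 20, 26, 30, 31, 35, 37, 45).
p = 10/46 = 0.217391… ≈ 0.217 (to 3 d.p.).

0.217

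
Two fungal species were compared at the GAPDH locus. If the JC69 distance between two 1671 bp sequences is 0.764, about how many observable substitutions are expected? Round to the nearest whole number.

Invert JC69: p = (3/4)(1 − e^(−4d/3)) = 0.75 × (1 − e^(-1.018667)) = 0.75 × (1 − 0.361076) = 0.479193.
Expected differing sites = pL ≈ 0.479193 × 1671 = 800.731503 ≈ 801.

801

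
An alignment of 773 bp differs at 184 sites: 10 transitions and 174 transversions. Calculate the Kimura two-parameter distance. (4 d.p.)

0.2940

P = 10/773 ≈ 0.012937 and Q = 174/773 ≈ 0.225097.
Under the Kimura two-parameter model, d = −½ ln(1 − 2P − Q) − ¼ ln(1 − 2Q).
1 − 2P − Q = 0.749029, giving −½ ln(0.749029) = 0.144489.
1 − 2Q = 0.549806, giving −¼ ln(0.549806) = 0.149547.
d = 0.144489 + 0.149547 = 0.294036.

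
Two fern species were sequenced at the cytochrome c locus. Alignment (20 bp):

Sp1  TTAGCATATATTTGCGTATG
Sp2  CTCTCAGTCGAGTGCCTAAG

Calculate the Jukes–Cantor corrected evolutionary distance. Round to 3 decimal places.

The sequences differ at 11 of 20 sites, so p = 11/20 = 0.55.
d = −(3/4) ln(1 − 4p/3) = −0.75 ln(1 − 0.733333) = −0.75 ln(0.266667)
  = −0.75 × (-1.321755) = 0.991316 substitutions/site.

0.991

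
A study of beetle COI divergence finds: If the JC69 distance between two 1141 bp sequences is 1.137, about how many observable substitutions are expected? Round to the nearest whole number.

Invert JC69: p = (3/4)(1 − e^(−4d/3)) = 0.75 × (1 − e^(-1.516)) = 0.75 × (1 − 0.219588) = 0.585309.
Expected differing sites = pL ≈ 0.585309 × 1141 = 667.837569 ≈ 668.

668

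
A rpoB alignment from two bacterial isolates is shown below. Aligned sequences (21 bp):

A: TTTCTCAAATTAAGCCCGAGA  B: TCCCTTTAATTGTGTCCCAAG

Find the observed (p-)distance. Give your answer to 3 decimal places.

0.476

The sequences differ at 10 of 21 positions (sites 2, 3, 6, 7, 12, 13, 15, 18, 20, 21).
p = 10/21 = 0.476190… ≈ 0.476 (to 3 d.p.).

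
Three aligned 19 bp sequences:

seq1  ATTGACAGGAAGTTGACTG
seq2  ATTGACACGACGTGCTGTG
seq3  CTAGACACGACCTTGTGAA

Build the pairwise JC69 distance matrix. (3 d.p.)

seq1–seq2: 6/19 sites differ → p ≈ 0.315789, d = −0.75 ln(1 − 0.421052) = 0.409907 ≈ 0.410.
seq1–seq3: 9/19 sites differ → p ≈ 0.473684, d = −0.75 ln(1 − 0.631579) = 0.748897 ≈ 0.749.
seq2–seq3: 7/19 sites differ → p ≈ 0.368421, d = −0.75 ln(1 − 0.491228) = 0.506816 ≈ 0.507.

d(seq1,seq2) = 0.410, d(seq1,seq3) = 0.749, d(seq2,seq3) = 0.507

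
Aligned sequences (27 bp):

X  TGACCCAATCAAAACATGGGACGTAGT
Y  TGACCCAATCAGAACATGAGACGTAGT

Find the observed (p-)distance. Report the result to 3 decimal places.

The sequences differ at 2 of 27 positions (sites 12, 19).
p = 2/27 = 0.074074… ≈ 0.074 (to 3 d.p.).

0.074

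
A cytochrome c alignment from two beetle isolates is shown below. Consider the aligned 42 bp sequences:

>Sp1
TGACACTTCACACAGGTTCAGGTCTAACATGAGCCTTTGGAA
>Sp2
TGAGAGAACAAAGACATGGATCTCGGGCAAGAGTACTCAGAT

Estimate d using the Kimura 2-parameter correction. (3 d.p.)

Of 42 sites, 7 differences are transitions and 15 are transversions, so P = 7/42 ≈ 0.166667 and Q = 15/42 ≈ 0.357143.
Under the Kimura two-parameter model, d = −½ ln(1 − 2P − Q) − ¼ ln(1 − 2Q).
1 − 2P − Q = 0.309523, giving −½ ln(0.309523) = 0.586361.
1 − 2Q = 0.285714, giving −¼ ln(0.285714) = 0.313191.
d = 0.586361 + 0.313191 = 0.899552.

0.900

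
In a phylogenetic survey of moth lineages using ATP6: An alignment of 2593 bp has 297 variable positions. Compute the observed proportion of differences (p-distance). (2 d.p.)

p = 297/2593 = 0.114539… ≈ 0.11 (to 2 d.p.).

0.11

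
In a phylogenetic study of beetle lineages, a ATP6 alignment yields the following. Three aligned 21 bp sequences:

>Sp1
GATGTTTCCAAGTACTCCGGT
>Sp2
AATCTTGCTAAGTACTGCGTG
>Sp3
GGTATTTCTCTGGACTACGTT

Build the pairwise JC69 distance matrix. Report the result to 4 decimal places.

d(Sp1,Sp2) = 0.4408, d(Sp1,Sp3) = 0.5319, d(Sp2,Sp3) = 0.6355

Sp1–Sp2: 7/21 sites differ → p ≈ 0.333333, d = −0.75 ln(1 − 0.444444) = 0.440839 ≈ 0.4408.
Sp1–Sp3: 8/21 sites differ → p ≈ 0.380952, d = −0.75 ln(1 − 0.507936) = 0.531860 ≈ 0.5319.
Sp2–Sp3: 9/21 sites differ → p ≈ 0.428571, d = −0.75 ln(1 − 0.571428) = 0.635472 ≈ 0.6355.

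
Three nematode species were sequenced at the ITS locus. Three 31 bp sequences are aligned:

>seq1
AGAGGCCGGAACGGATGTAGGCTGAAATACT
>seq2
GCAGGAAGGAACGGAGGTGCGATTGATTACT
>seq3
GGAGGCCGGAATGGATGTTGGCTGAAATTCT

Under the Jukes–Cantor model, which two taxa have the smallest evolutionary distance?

seq1 and seq3

seq1–seq2: 11/31 differ, p = 0.355, d = 0.481.
seq1–seq3: 4/31 differ, p = 0.129, d = 0.142.
seq2–seq3: 12/31 differ, p = 0.387, d = 0.544.
The smallest distance is between seq1 and seq3.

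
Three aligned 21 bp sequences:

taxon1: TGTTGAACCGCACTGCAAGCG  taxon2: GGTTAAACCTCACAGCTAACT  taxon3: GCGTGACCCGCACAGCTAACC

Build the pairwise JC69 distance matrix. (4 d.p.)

taxon1–taxon2: 7/21 sites differ → p ≈ 0.333333, d = −0.75 ln(1 − 0.444444) = 0.440839 ≈ 0.4408.
taxon1–taxon3: 8/21 sites differ → p ≈ 0.380952, d = −0.75 ln(1 − 0.507936) = 0.531860 ≈ 0.5319.
taxon2–taxon3: 6/21 sites differ → p ≈ 0.285714, d = −0.75 ln(1 − 0.380952) = 0.359679 ≈ 0.3597.

d(taxon1,taxon2) = 0.4408, d(taxon1,taxon3) = 0.5319, d(taxon2,taxon3) = 0.3597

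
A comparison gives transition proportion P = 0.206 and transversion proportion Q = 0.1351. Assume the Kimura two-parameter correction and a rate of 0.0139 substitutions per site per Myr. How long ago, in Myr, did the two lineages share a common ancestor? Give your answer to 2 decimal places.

17.08

Under the Kimura two-parameter model, d = −½ ln(1 − 2P − Q) − ¼ ln(1 − 2Q).
1 − 2P − Q = 0.4529, giving −½ ln(0.4529) = 0.396042.
1 − 2Q = 0.7298, giving −¼ ln(0.7298) = 0.078746.
d = 0.396042 + 0.078746 = 0.474788.
Under a molecular clock d = 2μt, so t = d/(2μ) = 0.474788 / (2 × 0.0139) = 17.08 Myr.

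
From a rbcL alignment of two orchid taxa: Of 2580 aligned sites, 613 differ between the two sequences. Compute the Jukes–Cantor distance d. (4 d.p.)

0.2857

p = 613/2580 ≈ 0.237597.
d = −(3/4) ln(1 − 4p/3) = −0.75 ln(1 − 0.316796) = −0.75 ln(0.683204)
  = −0.75 × (-0.380962) = 0.285722 substitutions/site.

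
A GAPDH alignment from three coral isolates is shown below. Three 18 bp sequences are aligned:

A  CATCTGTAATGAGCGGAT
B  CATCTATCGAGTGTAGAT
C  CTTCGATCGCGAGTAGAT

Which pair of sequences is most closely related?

A–B: 7/18 differ, p = 0.389, d = 0.548.
A–C: 8/18 differ, p = 0.444, d = 0.673.
B–C: 4/18 differ, p = 0.222, d = 0.264.
The smallest distance is between B and C.

B and C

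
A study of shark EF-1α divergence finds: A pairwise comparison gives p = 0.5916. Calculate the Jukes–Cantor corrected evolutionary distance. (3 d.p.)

d = −(3/4) ln(1 − 4p/3) = −0.75 ln(1 − 0.7888) = −0.75 ln(0.2112)
  = −0.75 × (-1.554950) = 1.166213 substitutions/site.

1.166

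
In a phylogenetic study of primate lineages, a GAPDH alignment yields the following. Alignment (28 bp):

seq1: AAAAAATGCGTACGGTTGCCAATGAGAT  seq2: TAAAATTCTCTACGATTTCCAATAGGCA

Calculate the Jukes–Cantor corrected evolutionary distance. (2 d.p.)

0.56

The sequences differ at 11 of 28 sites, so p = 11/28 ≈ 0.392857.
d = −(3/4) ln(1 − 4p/3) = −0.75 ln(1 − 0.523809) = −0.75 ln(0.476191)
  = −0.75 × (-0.741936) = 0.556452 substitutions/site.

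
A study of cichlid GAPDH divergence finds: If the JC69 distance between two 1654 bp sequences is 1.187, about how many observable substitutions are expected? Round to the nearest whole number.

986

Invert JC69: p = (3/4)(1 − e^(−4d/3)) = 0.75 × (1 − e^(-1.582667)) = 0.75 × (1 − 0.205426) = 0.595931.
Expected differing sites = pL ≈ 0.595931 × 1654 = 985.669874 ≈ 986.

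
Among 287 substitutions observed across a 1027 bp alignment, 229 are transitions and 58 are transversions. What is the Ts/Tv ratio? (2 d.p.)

3.95

R = 229/58 = 3.948275… ≈ 3.95 (to 2 d.p.).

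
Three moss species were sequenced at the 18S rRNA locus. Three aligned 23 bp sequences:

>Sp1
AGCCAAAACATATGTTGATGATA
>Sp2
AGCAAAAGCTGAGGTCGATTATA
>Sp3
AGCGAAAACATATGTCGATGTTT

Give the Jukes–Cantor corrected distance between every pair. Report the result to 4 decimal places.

d(Sp1,Sp2) = 0.3904, d(Sp1,Sp3) = 0.1979, d(Sp2,Sp3) = 0.4674

Sp1–Sp2: 7/23 sites differ → p ≈ 0.304348, d = −0.75 ln(1 − 0.405797) = 0.390401 ≈ 0.3904.
Sp1–Sp3: 4/23 sites differ → p ≈ 0.173913, d = −0.75 ln(1 − 0.231884) = 0.197861 ≈ 0.1979.
Sp2–Sp3: 8/23 sites differ → p ≈ 0.347826, d = −0.75 ln(1 − 0.463768) = 0.467391 ≈ 0.4674.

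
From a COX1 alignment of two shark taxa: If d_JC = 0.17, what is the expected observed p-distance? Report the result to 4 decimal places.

0.1521

p = (3/4)(1 − e^(−4d/3)) = 0.75 × (1 − e^(-0.226667)) = 0.75 × (1 − 0.797186) = 0.152111.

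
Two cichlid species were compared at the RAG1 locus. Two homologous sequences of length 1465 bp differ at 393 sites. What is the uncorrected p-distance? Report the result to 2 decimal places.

0.27

p = 393/1465 = 0.268259… ≈ 0.27 (to 2 d.p.).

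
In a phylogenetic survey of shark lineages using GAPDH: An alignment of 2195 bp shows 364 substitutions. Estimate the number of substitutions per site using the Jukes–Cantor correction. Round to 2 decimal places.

p = 364/2195 ≈ 0.165831.
d = −(3/4) ln(1 − 4p/3) = −0.75 ln(1 − 0.221108) = −0.75 ln(0.778892)
  = −0.75 × (-0.249883) = 0.187412 substitutions/site.

0.19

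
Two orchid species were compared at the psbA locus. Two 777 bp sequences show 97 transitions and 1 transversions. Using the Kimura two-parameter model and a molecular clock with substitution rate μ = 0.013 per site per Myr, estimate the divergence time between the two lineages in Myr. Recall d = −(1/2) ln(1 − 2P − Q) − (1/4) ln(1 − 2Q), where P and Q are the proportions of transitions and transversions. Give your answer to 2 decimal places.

P = 97/777 ≈ 0.124839 and Q = 1/777 ≈ 0.001287.
Under the Kimura two-parameter model, d = −½ ln(1 − 2P − Q) − ¼ ln(1 − 2Q).
1 − 2P − Q = 0.749035, giving −½ ln(0.749035) = 0.144485.
1 − 2Q = 0.997426, giving −¼ ln(0.997426) = 0.000644.
d = 0.144485 + 0.000644 = 0.145129.
Under a molecular clock d = 2μt, so t = d/(2μ) = 0.145129 / (2 × 0.013) = 5.58 Myr.

5.58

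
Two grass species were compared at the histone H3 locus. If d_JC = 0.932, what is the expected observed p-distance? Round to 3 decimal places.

p = (3/4)(1 − e^(−4d/3)) = 0.75 × (1 − e^(-1.242667)) = 0.75 × (1 − 0.288613) = 0.533540.

0.534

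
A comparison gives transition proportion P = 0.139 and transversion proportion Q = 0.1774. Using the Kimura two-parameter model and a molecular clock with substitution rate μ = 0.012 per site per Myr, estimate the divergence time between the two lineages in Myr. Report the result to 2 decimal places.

Under the Kimura two-parameter model, d = −½ ln(1 − 2P − Q) − ¼ ln(1 − 2Q).
1 − 2P − Q = 0.5446, giving −½ ln(0.5446) = 0.303852.
1 − 2Q = 0.6452, giving −¼ ln(0.6452) = 0.109549.
d = 0.303852 + 0.109549 = 0.413401.
Under a molecular clock d = 2μt, so t = d/(2μ) = 0.413401 / (2 × 0.012) = 17.23 Myr.

17.23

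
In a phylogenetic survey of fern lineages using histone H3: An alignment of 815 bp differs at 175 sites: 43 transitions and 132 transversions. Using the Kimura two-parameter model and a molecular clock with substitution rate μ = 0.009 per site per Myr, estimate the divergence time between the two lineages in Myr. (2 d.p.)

14.08

P = 43/815 ≈ 0.052761 and Q = 132/815 ≈ 0.161963.
Under the Kimura two-parameter model, d = −½ ln(1 − 2P − Q) − ¼ ln(1 − 2Q).
1 − 2P − Q = 0.732515, giving −½ ln(0.732515) = 0.155636.
1 − 2Q = 0.676074, giving −¼ ln(0.676074) = 0.097863.
d = 0.155636 + 0.097863 = 0.253499.
Under a molecular clock d = 2μt, so t = d/(2μ) = 0.253499 / (2 × 0.009) = 14.08 Myr.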